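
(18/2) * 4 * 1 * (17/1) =612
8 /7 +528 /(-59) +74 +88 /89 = 2469426 /36757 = 67.18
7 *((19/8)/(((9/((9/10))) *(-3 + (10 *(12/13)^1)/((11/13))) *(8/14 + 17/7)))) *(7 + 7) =10241/10440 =0.98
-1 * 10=-10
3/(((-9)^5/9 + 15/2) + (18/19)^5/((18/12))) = -4952198/10817236723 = -0.00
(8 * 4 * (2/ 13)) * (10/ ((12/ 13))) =160/ 3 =53.33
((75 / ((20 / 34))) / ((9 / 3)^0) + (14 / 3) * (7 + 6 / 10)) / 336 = 4889 / 10080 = 0.49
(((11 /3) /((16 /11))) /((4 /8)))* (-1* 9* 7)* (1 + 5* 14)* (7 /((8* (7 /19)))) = -3427809 /64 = -53559.52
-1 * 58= -58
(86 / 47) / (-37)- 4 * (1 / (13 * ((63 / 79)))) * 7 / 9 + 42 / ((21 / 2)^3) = -28108610 / 89727183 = -0.31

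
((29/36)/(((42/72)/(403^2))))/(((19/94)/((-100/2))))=-22136346700/399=-55479565.66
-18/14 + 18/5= 81/35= 2.31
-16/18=-8/9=-0.89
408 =408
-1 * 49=-49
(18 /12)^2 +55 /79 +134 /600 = 37559 /11850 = 3.17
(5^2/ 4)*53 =1325/ 4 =331.25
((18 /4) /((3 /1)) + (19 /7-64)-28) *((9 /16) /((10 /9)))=-99549 /2240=-44.44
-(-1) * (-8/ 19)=-8/ 19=-0.42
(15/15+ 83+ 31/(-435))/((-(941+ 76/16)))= -0.09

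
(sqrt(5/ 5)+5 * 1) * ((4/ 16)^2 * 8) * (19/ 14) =57/ 14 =4.07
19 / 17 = 1.12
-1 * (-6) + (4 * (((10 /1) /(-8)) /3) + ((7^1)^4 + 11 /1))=7249 /3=2416.33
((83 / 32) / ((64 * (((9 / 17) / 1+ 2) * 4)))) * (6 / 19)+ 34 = 34.00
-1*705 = -705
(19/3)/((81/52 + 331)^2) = 51376/897143547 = 0.00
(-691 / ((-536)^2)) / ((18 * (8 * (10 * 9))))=-691 / 3723356160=-0.00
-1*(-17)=17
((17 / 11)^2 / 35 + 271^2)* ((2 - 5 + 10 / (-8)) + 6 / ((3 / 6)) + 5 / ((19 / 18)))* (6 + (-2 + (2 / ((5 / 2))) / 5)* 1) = 7674179626776 / 2011625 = 3814915.62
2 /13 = 0.15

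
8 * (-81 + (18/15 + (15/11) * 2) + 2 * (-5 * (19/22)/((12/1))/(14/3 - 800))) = -40456541/65615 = -616.57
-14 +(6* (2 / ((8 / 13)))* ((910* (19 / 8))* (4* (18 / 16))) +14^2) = 3037307 / 16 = 189831.69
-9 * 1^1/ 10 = -9/ 10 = -0.90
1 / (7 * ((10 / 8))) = 4 / 35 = 0.11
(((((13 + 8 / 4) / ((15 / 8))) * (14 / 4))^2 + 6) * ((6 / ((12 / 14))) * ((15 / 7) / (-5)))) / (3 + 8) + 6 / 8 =-9447 / 44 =-214.70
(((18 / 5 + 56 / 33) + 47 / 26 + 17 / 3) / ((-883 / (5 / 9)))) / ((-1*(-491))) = -0.00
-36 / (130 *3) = -6 / 65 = -0.09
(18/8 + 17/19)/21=239/1596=0.15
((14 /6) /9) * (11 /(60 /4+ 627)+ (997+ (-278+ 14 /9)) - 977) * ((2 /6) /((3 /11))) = -38028683 /468018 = -81.25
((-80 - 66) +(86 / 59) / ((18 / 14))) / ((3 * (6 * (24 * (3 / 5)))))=-96155 / 172044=-0.56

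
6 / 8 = 3 / 4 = 0.75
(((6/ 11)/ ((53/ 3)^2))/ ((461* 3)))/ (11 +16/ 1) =2/ 42733317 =0.00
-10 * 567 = -5670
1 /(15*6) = 1 /90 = 0.01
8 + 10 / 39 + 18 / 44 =8.67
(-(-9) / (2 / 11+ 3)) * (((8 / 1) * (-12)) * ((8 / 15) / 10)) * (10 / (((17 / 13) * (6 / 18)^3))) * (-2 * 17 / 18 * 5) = 988416 / 35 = 28240.46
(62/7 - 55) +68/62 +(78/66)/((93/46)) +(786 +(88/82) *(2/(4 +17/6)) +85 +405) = 14828599015/12037641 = 1231.85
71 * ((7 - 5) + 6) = 568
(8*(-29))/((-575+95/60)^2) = -33408/47348161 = -0.00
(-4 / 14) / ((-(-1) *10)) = -1 / 35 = -0.03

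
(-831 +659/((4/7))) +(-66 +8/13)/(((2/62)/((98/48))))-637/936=-3572461/936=-3816.73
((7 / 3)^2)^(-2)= 81 / 2401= 0.03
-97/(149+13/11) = -1067/1652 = -0.65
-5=-5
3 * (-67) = -201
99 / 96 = 33 / 32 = 1.03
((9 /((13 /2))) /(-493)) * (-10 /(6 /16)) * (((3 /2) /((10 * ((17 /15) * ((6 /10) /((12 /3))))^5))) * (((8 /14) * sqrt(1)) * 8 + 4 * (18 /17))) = 754560000000000 /1082883758047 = 696.81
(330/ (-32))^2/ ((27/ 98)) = 148225/ 384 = 386.00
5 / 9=0.56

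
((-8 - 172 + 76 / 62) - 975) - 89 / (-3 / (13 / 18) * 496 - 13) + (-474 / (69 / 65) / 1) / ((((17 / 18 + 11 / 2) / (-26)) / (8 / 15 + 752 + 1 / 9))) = 754997071940606 / 557307181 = 1354723.39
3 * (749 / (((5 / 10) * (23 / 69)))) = 13482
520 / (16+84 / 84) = 30.59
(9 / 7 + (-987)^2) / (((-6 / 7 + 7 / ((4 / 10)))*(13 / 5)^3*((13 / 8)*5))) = 2727676800 / 6654713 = 409.89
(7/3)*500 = 3500/3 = 1166.67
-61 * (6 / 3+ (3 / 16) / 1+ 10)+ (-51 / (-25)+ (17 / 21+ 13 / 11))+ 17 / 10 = -68164049 / 92400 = -737.71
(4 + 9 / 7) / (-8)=-37 / 56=-0.66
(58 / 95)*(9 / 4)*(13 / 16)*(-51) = -173043 / 3040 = -56.92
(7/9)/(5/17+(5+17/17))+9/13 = 10214/12519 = 0.82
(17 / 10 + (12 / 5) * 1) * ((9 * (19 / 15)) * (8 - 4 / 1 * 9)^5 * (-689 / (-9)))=-4618669013504 / 75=-61582253513.39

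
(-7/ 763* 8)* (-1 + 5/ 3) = -16/ 327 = -0.05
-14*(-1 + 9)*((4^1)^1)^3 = -7168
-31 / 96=-0.32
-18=-18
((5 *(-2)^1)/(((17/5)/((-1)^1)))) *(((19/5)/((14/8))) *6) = 4560/119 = 38.32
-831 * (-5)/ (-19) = -218.68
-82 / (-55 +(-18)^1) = 82 / 73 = 1.12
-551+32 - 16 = -535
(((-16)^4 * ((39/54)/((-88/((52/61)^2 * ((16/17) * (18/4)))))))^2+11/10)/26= 13267836877311970179/125885555621540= 105396.02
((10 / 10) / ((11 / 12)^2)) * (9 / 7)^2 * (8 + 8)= 31.48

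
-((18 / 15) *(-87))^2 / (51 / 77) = -6993756 / 425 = -16455.90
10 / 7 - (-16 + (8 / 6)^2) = 986 / 63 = 15.65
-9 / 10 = -0.90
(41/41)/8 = 1/8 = 0.12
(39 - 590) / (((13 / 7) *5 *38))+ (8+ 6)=1617 / 130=12.44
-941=-941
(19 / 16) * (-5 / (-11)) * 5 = 475 / 176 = 2.70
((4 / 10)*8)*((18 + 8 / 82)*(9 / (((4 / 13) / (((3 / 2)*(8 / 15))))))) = 1389024 / 1025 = 1355.15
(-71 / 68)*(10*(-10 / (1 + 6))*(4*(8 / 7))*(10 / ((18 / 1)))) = 284000 / 7497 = 37.88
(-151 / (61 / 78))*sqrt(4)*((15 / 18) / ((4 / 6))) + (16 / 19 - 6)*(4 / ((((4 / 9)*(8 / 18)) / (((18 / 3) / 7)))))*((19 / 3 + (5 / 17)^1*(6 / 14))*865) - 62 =-500761.08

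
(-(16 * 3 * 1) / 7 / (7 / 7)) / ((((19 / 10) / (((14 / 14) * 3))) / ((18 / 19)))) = -25920 / 2527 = -10.26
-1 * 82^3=-551368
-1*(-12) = 12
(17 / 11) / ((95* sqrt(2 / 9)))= 51* sqrt(2) / 2090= 0.03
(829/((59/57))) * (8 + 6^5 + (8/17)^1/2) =6253083996/1003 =6234380.85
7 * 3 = 21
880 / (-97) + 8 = -104 / 97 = -1.07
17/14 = 1.21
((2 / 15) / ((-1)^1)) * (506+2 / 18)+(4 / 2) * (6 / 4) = -1741 / 27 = -64.48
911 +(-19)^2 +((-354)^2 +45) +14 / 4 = 253273 / 2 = 126636.50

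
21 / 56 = 3 / 8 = 0.38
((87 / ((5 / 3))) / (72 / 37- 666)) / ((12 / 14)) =-1073 / 11700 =-0.09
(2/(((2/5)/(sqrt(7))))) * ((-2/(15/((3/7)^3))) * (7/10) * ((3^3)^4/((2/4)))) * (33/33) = -9565938 * sqrt(7)/245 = -103302.42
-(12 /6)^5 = -32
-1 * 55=-55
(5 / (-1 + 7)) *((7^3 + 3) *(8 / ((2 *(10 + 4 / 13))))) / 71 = 22490 / 14271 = 1.58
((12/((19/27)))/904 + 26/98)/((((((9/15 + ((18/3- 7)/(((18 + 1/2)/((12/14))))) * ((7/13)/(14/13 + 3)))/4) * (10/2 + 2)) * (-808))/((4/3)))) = -586250755/1299318383349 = -0.00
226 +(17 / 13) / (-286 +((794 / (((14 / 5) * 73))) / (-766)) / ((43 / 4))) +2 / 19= 134416852474655 / 594499963668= 226.10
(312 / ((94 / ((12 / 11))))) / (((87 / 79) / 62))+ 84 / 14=209.85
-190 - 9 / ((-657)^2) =-9112591 / 47961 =-190.00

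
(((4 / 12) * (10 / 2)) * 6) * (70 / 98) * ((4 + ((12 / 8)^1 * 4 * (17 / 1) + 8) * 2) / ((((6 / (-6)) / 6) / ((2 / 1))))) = -19200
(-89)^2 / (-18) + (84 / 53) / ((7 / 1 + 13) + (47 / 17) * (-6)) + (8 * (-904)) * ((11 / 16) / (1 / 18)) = -2488158061 / 27666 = -89935.59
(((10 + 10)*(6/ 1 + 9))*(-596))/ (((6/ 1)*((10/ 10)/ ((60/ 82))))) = -894000/ 41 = -21804.88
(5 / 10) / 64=0.01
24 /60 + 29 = 147 /5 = 29.40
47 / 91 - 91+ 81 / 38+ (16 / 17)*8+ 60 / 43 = -200775859 / 2527798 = -79.43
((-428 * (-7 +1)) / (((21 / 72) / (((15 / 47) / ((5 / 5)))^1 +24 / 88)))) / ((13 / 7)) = 18859392 / 6721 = 2806.04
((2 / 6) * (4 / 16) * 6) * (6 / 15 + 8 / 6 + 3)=71 / 30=2.37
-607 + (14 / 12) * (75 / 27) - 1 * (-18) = -31631 / 54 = -585.76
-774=-774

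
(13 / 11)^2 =169 / 121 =1.40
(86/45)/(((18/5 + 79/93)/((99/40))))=43989/41380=1.06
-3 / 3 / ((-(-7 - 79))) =-1 / 86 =-0.01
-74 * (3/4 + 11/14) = -1591/14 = -113.64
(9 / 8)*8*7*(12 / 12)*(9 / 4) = 567 / 4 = 141.75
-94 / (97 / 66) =-6204 / 97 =-63.96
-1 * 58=-58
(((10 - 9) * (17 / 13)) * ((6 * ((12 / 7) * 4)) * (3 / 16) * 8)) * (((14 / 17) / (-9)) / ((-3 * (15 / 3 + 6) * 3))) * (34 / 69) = 0.04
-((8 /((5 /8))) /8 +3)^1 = -23 /5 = -4.60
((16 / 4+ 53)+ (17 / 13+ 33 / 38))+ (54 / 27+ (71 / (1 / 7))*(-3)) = -706333 / 494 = -1429.82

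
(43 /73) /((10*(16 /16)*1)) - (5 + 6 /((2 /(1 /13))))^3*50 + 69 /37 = -424526257683 /59340970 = -7154.02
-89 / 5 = -17.80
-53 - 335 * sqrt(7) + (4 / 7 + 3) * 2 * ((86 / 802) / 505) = -335 * sqrt(7) - 15025441 / 283507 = -939.33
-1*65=-65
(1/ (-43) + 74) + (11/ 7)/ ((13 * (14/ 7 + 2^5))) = 9842487/ 133042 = 73.98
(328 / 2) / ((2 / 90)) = 7380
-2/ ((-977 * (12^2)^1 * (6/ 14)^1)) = 7/ 211032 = 0.00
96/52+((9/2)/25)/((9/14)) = 691/325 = 2.13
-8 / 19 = -0.42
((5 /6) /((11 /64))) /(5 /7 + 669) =70 /9669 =0.01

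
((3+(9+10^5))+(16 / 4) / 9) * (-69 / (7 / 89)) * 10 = -877394887.62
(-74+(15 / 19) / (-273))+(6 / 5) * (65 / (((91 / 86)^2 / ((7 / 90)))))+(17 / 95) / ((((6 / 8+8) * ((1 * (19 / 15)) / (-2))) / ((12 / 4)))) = -6768763 / 98553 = -68.68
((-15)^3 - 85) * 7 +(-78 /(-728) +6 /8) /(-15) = -847702 /35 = -24220.06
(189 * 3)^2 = 321489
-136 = -136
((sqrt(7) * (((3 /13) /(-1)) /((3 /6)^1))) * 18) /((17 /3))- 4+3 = -4.88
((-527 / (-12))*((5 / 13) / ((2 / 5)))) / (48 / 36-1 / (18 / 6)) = 13175 / 312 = 42.23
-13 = -13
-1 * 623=-623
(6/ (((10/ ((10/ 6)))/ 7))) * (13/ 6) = 91/ 6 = 15.17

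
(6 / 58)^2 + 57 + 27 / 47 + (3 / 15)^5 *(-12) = 7112553801 / 123521875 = 57.58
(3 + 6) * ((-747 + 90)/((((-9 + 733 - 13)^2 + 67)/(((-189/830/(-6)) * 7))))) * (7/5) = -18253431/4196380400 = -0.00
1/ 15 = 0.07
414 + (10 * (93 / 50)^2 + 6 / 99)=3701417 / 8250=448.66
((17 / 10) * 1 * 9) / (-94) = -153 / 940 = -0.16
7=7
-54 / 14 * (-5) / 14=135 / 98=1.38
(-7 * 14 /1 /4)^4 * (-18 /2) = -51883209 /16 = -3242700.56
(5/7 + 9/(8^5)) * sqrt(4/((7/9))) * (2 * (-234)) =-57529953 * sqrt(7)/200704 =-758.38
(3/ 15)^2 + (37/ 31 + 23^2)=530.23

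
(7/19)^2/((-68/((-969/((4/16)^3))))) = 2352/19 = 123.79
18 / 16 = 9 / 8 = 1.12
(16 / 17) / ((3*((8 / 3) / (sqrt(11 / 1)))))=2*sqrt(11) / 17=0.39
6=6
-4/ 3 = -1.33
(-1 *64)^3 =-262144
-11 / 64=-0.17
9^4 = 6561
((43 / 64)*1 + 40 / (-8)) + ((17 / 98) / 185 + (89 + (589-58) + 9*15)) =435510339 / 580160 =750.67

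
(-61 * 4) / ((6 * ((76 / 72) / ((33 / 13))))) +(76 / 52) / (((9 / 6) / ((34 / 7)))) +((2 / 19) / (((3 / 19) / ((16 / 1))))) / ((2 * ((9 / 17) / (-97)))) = -49962488 / 46683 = -1070.25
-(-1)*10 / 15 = 2 / 3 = 0.67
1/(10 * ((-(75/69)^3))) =-12167/156250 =-0.08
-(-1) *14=14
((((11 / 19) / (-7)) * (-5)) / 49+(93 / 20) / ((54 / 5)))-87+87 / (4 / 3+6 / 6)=-23121149 / 469224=-49.28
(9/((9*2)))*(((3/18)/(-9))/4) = -1/432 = -0.00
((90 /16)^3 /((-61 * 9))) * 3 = -30375 /31232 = -0.97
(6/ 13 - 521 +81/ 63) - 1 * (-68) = -41064/ 91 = -451.25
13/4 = 3.25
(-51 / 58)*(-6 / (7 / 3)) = 459 / 203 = 2.26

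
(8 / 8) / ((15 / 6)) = 2 / 5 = 0.40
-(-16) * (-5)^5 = -50000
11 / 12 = 0.92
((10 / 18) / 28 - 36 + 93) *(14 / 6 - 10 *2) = -761557 / 756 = -1007.35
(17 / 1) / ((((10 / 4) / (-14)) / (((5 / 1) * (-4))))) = 1904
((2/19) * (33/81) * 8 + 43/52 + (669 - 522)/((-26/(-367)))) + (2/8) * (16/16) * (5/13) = 27692725/13338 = 2076.23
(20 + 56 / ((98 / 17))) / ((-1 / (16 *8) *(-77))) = 26624 / 539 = 49.40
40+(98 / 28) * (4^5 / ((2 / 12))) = 21544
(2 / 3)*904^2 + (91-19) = 1634648 / 3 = 544882.67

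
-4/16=-1/4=-0.25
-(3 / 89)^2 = -9 / 7921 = -0.00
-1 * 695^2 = -483025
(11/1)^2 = 121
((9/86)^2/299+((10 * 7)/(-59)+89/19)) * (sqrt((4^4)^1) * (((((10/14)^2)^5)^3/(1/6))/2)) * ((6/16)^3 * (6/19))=1962347356653772294521331787109375/16985897046331866833028021681131251264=0.00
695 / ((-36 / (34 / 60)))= -2363 / 216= -10.94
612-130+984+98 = 1564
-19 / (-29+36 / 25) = 475 / 689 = 0.69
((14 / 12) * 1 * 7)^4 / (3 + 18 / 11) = 63412811 / 66096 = 959.40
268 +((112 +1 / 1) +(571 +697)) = 1649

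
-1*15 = -15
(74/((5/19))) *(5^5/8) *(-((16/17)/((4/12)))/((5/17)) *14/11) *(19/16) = -35062125/22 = -1593732.95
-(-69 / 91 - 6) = 615 / 91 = 6.76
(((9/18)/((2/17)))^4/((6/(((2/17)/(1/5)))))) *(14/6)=171955/2304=74.63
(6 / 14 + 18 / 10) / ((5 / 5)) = 2.23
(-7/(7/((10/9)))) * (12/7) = -40/21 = -1.90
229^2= 52441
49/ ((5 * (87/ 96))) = 1568/ 145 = 10.81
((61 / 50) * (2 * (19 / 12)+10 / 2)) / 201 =2989 / 60300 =0.05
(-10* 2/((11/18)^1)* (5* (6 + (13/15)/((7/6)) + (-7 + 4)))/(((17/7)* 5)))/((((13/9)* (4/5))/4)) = -424440/2431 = -174.59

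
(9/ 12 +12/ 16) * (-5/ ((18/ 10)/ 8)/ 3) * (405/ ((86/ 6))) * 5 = -67500/ 43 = -1569.77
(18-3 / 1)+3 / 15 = 76 / 5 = 15.20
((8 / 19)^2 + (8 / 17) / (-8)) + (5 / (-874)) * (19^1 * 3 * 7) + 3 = 235963 / 282302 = 0.84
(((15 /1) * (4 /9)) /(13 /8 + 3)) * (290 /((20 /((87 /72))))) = 8410 /333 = 25.26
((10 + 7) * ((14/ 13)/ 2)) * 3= 27.46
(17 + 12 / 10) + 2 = 101 / 5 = 20.20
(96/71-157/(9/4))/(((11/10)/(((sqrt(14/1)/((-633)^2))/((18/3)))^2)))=-1530340/10156659494525181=-0.00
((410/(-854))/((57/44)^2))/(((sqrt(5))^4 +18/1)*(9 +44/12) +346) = -24805/77227647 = -0.00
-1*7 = -7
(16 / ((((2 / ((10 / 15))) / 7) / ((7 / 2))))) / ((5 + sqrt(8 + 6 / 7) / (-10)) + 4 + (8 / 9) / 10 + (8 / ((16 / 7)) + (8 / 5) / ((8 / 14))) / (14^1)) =84672 * sqrt(434) / 4123307 + 56537376 / 4123307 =14.14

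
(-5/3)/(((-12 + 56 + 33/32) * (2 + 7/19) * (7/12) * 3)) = -2432/272349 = -0.01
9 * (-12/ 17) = -108/ 17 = -6.35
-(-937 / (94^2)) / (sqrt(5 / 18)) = 2811 * sqrt(10) / 44180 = 0.20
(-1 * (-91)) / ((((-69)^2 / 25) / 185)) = 420875 / 4761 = 88.40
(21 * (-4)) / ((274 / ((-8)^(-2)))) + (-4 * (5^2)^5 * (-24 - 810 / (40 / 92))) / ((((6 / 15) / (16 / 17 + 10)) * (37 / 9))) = 2150043749999979 / 4384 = 490429687500.00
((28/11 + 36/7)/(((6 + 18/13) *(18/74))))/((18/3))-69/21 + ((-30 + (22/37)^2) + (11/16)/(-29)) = -127739754931/3961842192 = -32.24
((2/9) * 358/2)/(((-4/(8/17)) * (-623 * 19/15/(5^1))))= 17900/603687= 0.03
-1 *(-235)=235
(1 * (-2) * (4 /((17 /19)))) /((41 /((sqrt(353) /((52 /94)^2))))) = -83942 * sqrt(353) /117793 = -13.39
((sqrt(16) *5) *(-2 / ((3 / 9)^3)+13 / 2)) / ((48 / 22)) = -5225 / 12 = -435.42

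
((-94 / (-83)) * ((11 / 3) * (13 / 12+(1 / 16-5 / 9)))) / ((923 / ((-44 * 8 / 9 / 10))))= -193358 / 18615987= -0.01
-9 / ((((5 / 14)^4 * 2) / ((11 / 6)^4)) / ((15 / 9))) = -5207.86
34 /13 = 2.62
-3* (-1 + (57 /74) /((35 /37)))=39 /70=0.56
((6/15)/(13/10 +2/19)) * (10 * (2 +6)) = 6080/267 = 22.77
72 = 72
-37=-37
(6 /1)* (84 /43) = 504 /43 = 11.72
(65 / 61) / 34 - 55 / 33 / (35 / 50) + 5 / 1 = 115435 / 43554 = 2.65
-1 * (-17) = 17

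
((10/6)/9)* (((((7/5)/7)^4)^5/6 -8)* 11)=-50354003906249989/3089904785156250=-16.30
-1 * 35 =-35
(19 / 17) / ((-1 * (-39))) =19 / 663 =0.03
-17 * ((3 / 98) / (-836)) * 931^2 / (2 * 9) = 15827 / 528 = 29.98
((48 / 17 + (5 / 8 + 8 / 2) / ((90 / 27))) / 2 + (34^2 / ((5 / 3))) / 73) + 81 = 18388023 / 198560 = 92.61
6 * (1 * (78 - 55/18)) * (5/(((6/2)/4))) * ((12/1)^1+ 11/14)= 2414710/63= 38328.73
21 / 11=1.91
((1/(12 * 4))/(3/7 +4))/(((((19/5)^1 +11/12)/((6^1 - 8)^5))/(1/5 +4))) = -1176/8773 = -0.13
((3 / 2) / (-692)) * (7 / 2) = -21 / 2768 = -0.01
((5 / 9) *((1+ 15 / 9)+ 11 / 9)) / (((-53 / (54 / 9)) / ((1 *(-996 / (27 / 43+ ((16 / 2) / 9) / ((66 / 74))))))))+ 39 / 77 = 12739244649 / 84668507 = 150.46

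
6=6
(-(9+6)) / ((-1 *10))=3 / 2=1.50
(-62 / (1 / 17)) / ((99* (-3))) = 1054 / 297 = 3.55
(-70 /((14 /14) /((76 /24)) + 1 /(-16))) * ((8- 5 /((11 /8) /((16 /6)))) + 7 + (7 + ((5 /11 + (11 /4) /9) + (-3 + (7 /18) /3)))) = -9202840 /3267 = -2816.91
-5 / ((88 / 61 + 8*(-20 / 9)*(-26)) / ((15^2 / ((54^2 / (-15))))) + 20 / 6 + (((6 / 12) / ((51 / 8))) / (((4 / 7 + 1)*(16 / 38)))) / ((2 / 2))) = 14258750 / 1132585501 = 0.01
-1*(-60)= 60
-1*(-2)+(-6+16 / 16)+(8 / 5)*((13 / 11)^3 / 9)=-162109 / 59895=-2.71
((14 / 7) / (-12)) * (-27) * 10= 45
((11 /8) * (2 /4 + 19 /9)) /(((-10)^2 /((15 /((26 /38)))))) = 9823 /12480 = 0.79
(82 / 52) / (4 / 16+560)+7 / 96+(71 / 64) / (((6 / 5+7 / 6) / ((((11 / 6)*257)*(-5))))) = -2058833573 / 1864512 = -1104.22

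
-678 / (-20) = 339 / 10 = 33.90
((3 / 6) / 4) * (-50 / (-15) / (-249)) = -5 / 2988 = -0.00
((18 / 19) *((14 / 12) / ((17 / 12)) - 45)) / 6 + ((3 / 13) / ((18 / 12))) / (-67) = -1963009 / 281333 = -6.98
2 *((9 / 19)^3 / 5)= 1458 / 34295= 0.04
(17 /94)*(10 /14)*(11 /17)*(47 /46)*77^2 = 46585 /92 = 506.36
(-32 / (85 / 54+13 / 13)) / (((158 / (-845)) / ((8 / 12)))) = 486720 / 10981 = 44.32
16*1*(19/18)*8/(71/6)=2432/213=11.42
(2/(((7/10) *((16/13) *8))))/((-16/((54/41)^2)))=-47385/1506176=-0.03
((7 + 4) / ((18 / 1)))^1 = 11 / 18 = 0.61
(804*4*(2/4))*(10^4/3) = 5360000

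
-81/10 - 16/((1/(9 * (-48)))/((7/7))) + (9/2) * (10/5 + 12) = 69669/10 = 6966.90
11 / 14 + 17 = 249 / 14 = 17.79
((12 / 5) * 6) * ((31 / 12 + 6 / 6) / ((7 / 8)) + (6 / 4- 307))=-151908 / 35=-4340.23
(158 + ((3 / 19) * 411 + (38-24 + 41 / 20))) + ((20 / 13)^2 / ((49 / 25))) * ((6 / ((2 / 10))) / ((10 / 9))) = 854506519 / 3146780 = 271.55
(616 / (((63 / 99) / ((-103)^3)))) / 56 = -132219967 / 7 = -18888566.71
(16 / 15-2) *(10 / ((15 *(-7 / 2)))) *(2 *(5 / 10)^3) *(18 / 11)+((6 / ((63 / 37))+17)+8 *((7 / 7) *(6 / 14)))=27749 / 1155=24.03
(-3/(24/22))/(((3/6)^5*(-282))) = 44/141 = 0.31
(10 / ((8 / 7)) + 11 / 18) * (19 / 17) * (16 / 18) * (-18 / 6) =-12806 / 459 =-27.90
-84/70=-6/5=-1.20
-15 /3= -5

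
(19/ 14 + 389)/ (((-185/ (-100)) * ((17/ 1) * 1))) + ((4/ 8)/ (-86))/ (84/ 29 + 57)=16327324913/ 1315457892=12.41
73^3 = 389017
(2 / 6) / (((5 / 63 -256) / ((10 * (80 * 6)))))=-100800 / 16123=-6.25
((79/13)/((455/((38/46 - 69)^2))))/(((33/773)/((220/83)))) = 85794738176/22260849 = 3854.06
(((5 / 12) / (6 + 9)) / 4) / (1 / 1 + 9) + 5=7201 / 1440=5.00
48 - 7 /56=383 /8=47.88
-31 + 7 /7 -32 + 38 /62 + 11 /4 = -7271 /124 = -58.64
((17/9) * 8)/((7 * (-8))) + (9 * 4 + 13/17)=39086/1071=36.49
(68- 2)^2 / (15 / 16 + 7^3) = 69696 / 5503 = 12.67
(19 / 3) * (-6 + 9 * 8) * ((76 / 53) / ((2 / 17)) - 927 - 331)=-27599704 / 53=-520749.13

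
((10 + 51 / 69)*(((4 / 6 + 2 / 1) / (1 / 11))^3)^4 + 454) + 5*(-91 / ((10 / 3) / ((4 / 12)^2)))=106541550975910426438397237 / 24446286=4358189664307716372.07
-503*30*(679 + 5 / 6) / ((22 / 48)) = -246208440 / 11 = -22382585.45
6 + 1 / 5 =31 / 5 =6.20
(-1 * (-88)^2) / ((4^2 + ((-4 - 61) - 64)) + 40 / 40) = 484 / 7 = 69.14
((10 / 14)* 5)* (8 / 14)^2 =400 / 343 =1.17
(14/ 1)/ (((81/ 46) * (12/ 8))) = 1288/ 243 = 5.30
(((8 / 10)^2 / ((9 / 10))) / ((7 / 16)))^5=35184372088832 / 3101364196875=11.34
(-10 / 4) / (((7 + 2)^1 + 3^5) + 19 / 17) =-85 / 8606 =-0.01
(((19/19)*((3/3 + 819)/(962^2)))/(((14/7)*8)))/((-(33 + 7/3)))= -615/392388256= -0.00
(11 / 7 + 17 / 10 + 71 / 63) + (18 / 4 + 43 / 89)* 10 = 3040669 / 56070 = 54.23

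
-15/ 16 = -0.94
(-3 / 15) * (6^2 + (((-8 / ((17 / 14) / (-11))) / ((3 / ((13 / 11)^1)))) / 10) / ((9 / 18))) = -10636 / 1275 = -8.34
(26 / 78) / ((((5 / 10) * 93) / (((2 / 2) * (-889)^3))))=-1405190738 / 279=-5036525.94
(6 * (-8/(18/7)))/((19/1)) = -56/57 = -0.98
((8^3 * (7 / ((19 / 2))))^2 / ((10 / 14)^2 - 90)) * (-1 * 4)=10070523904 / 1582985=6361.73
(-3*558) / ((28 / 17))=-14229 / 14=-1016.36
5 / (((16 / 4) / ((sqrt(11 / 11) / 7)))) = 5 / 28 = 0.18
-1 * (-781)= 781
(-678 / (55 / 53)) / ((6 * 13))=-5989 / 715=-8.38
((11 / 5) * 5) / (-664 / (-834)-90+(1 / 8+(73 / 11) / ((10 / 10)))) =-0.13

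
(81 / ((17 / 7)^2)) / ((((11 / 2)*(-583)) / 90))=-714420 / 1853357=-0.39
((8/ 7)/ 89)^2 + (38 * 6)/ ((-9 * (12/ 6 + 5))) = -4213780/ 1164387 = -3.62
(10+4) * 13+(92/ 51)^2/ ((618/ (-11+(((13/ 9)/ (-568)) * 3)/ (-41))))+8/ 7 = 8995243951381/ 49131534879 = 183.08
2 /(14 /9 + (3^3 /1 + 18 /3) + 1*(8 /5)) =90 /1627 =0.06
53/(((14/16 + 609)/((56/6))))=1696/2091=0.81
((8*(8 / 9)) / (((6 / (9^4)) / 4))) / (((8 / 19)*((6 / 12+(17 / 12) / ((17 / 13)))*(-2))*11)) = -23328 / 11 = -2120.73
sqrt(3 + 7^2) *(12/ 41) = 24 *sqrt(13)/ 41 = 2.11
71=71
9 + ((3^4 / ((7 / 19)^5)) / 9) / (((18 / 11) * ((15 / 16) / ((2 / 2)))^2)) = 3520381567 / 3781575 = 930.93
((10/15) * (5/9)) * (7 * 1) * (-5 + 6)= 70/27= 2.59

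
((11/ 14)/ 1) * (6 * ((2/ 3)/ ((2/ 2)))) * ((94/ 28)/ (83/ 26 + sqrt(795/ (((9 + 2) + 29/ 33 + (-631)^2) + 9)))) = 3.26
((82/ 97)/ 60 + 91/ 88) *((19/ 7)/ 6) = 0.47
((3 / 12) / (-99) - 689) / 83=-272845 / 32868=-8.30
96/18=16/3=5.33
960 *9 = 8640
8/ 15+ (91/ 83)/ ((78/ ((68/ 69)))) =47006/ 85905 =0.55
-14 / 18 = -7 / 9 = -0.78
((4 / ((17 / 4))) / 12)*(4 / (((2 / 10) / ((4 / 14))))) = 160 / 357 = 0.45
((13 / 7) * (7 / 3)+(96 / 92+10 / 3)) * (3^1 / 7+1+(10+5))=3005 / 21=143.10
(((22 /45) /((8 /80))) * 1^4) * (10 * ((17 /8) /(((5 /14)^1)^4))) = 7183792 /1125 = 6385.59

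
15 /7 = 2.14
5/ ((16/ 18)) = 5.62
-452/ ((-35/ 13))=5876/ 35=167.89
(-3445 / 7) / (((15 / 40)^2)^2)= -14110720 / 567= -24886.63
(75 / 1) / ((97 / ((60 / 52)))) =1125 / 1261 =0.89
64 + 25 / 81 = 64.31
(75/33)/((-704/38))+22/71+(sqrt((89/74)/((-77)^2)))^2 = 93396271/498415456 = 0.19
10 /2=5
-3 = -3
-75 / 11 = -6.82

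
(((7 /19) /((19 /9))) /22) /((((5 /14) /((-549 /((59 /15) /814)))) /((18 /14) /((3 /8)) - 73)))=175564.06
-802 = -802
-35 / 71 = -0.49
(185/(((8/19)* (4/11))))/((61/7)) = 270655/1952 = 138.66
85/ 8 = 10.62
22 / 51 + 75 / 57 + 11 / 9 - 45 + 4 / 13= -1576751 / 37791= -41.72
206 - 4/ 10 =205.60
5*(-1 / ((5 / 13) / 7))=-91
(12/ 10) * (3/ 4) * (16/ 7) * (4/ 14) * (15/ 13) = 432/ 637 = 0.68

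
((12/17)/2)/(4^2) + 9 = 1227/136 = 9.02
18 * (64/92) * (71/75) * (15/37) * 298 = 6093504/4255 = 1432.08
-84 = -84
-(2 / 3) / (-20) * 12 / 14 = 1 / 35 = 0.03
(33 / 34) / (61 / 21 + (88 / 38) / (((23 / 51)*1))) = 302841 / 2508554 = 0.12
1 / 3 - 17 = -50 / 3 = -16.67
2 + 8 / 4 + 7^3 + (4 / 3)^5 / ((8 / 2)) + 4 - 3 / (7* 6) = 1197443 / 3402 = 351.98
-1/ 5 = -0.20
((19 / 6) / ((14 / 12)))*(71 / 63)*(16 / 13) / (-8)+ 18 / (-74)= -151423 / 212121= -0.71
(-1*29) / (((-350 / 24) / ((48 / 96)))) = 174 / 175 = 0.99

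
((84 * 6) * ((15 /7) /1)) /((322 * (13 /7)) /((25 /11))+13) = 3000 /767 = 3.91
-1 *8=-8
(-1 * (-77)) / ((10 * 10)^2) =77 / 10000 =0.01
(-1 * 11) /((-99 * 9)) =1 /81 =0.01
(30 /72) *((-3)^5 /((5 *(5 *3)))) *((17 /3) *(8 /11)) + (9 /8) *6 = 261 /220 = 1.19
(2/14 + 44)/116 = 0.38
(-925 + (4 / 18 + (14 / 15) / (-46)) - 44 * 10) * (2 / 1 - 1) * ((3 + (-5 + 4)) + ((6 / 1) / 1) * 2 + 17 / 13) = -281100634 / 13455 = -20891.91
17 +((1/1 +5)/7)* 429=2693/7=384.71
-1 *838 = -838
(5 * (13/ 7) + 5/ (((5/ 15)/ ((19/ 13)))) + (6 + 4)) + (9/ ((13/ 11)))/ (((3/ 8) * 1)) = 5598/ 91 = 61.52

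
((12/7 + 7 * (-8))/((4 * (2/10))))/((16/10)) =-2375/56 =-42.41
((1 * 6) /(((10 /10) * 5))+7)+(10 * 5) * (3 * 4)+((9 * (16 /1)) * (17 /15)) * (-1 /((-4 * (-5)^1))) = 15001 /25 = 600.04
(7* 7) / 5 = 49 / 5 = 9.80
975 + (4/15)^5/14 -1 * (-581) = 8271113012/5315625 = 1556.00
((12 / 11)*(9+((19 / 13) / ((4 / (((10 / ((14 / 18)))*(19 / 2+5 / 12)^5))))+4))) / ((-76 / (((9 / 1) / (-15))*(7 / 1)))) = 2267101392073 / 83466240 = 27161.90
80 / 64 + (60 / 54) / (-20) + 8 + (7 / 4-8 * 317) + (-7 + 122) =-43381 / 18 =-2410.06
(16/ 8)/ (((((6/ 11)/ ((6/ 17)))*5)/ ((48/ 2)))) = 528/ 85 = 6.21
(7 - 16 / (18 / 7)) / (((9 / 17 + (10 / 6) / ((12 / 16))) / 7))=833 / 421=1.98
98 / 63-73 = -643 / 9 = -71.44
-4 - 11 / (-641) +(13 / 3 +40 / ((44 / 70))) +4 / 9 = 4088746 / 63459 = 64.43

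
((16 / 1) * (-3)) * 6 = -288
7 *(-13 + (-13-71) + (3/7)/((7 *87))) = -137836/203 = -679.00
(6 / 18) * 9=3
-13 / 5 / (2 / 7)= -9.10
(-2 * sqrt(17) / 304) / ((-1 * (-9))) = -sqrt(17) / 1368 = -0.00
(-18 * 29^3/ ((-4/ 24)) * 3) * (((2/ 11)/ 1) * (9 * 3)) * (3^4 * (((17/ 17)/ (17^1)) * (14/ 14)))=34563505464/ 187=184831580.02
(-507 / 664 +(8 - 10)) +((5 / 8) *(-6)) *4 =-11795 / 664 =-17.76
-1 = -1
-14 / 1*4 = -56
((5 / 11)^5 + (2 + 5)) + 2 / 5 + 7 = 14.42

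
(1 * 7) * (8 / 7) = 8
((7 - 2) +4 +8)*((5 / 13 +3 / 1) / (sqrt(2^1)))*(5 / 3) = 1870*sqrt(2) / 39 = 67.81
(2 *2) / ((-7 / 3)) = -12 / 7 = -1.71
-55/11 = -5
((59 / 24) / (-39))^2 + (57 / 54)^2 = 979625 / 876096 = 1.12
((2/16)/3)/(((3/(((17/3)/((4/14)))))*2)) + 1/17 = 2887/14688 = 0.20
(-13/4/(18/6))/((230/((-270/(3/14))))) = 273/46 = 5.93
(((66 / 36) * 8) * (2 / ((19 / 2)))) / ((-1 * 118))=-88 / 3363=-0.03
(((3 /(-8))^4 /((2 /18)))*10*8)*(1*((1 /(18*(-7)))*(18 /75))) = -243 /8960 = -0.03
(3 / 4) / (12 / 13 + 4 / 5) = 195 / 448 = 0.44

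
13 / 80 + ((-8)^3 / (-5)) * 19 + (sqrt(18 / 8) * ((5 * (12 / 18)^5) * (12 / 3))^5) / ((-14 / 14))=1755.67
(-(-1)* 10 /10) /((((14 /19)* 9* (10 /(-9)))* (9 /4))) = -19 /315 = -0.06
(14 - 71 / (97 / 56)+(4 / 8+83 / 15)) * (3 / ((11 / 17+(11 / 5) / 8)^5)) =-886652307773440000 / 9399601424774979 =-94.33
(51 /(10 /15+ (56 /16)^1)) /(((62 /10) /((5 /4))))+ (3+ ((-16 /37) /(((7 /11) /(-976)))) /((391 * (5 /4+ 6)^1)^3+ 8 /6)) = 384012167443436817 /70232313435734954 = 5.47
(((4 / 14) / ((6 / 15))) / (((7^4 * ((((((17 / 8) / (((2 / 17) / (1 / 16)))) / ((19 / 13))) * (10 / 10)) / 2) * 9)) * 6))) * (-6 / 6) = -24320 / 1704885273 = -0.00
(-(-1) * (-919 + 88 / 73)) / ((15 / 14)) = -312662 / 365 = -856.61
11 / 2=5.50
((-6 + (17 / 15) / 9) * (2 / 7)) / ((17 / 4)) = -0.39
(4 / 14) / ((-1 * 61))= -2 / 427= -0.00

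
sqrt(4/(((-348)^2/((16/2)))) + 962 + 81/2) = sqrt(30351698)/174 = 31.66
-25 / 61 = -0.41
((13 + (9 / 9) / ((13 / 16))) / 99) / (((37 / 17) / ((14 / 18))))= 595 / 11583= 0.05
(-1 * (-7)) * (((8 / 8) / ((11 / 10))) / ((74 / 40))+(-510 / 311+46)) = 39740204 / 126577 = 313.96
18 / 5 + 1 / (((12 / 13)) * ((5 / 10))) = 173 / 30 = 5.77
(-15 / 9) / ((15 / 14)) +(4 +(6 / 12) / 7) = 317 / 126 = 2.52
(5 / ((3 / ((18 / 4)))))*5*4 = 150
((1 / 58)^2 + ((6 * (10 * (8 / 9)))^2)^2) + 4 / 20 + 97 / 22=121254776279149 / 14986620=8090868.81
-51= -51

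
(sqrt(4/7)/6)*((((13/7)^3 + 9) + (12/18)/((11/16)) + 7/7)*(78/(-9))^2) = 164.42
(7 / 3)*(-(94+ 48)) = -994 / 3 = -331.33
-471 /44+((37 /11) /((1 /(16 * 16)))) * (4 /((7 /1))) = 148255 /308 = 481.35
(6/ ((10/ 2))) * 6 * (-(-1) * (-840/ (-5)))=6048/ 5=1209.60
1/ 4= 0.25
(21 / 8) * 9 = 189 / 8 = 23.62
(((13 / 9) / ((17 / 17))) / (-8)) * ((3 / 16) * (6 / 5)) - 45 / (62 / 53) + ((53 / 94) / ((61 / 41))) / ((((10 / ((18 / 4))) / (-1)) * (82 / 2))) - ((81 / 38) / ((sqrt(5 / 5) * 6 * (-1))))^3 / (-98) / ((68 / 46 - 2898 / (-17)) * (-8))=-395999161120001175019 / 10282347127522426880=-38.51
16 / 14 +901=6315 / 7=902.14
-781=-781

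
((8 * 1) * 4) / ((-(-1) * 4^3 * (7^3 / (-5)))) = -5 / 686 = -0.01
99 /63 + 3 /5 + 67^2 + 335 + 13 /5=169007 /35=4828.77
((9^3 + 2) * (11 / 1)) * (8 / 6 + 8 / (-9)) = 32164 / 9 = 3573.78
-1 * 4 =-4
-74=-74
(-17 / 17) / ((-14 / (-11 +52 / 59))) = -597 / 826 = -0.72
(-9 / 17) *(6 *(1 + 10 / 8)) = -243 / 34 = -7.15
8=8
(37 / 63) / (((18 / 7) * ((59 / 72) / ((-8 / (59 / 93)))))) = -36704 / 10443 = -3.51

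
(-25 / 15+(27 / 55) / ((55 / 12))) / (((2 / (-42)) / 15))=491.26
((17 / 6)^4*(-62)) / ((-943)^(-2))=-2302399937599 / 648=-3553086323.46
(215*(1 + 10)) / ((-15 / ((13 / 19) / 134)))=-6149 / 7638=-0.81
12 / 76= 3 / 19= 0.16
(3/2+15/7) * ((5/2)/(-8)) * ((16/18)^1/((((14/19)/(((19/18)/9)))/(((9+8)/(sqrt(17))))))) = -30685 * sqrt(17)/190512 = -0.66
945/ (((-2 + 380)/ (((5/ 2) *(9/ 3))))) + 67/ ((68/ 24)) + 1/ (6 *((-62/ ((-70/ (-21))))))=804187/ 18972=42.39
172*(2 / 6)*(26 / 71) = 4472 / 213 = 21.00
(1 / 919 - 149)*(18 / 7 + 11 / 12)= -20060245 / 38598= -519.72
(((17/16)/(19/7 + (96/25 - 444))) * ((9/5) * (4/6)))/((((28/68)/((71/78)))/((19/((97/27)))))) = -52631235/1544533328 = -0.03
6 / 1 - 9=-3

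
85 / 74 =1.15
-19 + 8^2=45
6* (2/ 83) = 12/ 83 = 0.14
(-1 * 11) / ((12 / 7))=-77 / 12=-6.42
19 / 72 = 0.26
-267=-267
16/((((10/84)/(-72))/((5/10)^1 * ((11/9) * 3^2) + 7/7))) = -314496/5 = -62899.20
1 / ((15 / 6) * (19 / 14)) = 28 / 95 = 0.29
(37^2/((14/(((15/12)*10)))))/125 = 1369/140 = 9.78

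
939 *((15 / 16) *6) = 42255 / 8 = 5281.88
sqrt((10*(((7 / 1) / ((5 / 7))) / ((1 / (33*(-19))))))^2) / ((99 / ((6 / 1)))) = 3724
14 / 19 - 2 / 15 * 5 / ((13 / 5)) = 356 / 741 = 0.48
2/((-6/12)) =-4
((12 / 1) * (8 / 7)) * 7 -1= 95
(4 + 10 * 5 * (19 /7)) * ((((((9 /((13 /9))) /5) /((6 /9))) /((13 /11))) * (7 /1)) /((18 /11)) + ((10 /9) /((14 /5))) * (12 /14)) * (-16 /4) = -1151022218 /289835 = -3971.30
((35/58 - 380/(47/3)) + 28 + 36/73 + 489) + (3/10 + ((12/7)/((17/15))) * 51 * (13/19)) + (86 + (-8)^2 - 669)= 1847592063/66166835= 27.92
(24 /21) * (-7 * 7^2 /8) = -49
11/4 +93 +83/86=16635/172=96.72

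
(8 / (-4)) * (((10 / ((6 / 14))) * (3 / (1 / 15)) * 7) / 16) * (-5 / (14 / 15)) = 4921.88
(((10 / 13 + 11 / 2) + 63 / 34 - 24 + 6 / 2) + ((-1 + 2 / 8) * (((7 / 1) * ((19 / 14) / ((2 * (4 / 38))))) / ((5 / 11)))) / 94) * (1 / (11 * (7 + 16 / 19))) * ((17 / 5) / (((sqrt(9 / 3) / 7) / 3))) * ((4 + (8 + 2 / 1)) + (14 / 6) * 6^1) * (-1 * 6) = 126904460109 * sqrt(3) / 200285800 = 1097.46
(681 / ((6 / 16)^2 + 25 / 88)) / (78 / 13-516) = -79904 / 25415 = -3.14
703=703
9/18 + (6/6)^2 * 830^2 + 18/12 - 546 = 688356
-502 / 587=-0.86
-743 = -743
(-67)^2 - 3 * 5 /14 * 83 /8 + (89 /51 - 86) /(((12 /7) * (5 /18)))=40945031 /9520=4300.95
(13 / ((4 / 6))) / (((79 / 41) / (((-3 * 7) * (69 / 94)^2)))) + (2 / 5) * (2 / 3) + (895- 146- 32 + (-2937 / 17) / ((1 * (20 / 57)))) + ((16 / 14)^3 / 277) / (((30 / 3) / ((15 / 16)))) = 746669377547399 / 6764829565368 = 110.38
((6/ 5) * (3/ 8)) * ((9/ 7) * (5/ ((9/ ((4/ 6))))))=3/ 14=0.21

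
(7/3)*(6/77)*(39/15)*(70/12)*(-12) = -33.09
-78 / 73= -1.07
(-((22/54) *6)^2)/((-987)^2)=-484/78907689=-0.00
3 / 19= 0.16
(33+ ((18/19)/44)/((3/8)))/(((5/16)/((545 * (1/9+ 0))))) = 4016432/627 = 6405.79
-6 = -6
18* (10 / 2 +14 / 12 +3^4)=1569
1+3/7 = 10/7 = 1.43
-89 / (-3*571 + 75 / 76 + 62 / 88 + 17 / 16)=297616 / 5719063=0.05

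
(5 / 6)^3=125 / 216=0.58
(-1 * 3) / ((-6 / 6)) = 3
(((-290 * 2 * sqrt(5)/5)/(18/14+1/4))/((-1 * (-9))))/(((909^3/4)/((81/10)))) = -6496 * sqrt(5)/17942691915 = -0.00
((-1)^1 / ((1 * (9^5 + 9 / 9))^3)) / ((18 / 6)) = -1 / 617704777875000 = -0.00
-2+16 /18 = -10 /9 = -1.11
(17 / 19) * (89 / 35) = 1513 / 665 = 2.28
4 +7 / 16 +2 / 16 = 73 / 16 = 4.56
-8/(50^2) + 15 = 9373/625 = 15.00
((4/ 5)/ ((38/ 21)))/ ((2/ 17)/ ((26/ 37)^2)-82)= -80444/ 14877095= -0.01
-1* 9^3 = -729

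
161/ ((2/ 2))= 161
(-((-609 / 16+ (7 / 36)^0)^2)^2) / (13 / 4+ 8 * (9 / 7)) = -865599134407 / 6209536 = -139398.36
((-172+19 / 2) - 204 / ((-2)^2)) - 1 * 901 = -2229 / 2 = -1114.50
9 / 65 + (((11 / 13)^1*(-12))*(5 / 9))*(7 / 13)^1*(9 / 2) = -11433 / 845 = -13.53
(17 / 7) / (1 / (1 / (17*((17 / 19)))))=0.16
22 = 22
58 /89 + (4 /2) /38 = 1191 /1691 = 0.70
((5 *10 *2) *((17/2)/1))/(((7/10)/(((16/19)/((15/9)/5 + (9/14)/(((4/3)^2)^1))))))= 13056000/8873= 1471.43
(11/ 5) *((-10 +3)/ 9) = -77/ 45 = -1.71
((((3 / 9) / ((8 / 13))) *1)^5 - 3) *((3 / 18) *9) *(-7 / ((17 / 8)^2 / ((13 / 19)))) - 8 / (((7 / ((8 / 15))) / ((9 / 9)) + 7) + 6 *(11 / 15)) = 217067329181 / 49643559936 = 4.37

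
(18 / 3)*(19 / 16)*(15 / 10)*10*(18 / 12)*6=7695 / 8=961.88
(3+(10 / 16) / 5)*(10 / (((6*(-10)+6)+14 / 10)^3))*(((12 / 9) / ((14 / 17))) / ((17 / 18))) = -46875 / 127340129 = -0.00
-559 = -559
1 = 1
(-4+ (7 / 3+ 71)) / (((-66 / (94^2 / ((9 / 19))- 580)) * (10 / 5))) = -8458528 / 891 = -9493.30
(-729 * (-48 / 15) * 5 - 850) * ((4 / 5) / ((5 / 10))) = 86512 / 5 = 17302.40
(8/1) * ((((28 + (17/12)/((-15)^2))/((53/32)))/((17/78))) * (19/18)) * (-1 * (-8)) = 9562828288/1824525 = 5241.27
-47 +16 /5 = -219 /5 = -43.80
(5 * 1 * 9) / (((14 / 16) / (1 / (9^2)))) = 40 / 63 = 0.63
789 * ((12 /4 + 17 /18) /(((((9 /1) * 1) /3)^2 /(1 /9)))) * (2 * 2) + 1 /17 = 635125 /4131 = 153.75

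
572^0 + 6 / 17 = 23 / 17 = 1.35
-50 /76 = -25 /38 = -0.66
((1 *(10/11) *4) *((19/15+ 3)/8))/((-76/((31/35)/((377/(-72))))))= 11904/2757755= 0.00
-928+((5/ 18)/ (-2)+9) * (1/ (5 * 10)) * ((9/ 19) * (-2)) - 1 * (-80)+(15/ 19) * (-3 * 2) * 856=-9315519/ 1900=-4902.90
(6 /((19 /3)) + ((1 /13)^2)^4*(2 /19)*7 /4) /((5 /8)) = 117465223852 /77494418495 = 1.52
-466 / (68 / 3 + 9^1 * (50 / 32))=-22368 / 1763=-12.69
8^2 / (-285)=-64 / 285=-0.22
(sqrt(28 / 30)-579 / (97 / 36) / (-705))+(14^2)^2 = sqrt(210) / 15+875699668 / 22795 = 38417.27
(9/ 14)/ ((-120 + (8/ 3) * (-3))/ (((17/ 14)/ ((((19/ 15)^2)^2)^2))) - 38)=-392122265625/ 449262412385108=-0.00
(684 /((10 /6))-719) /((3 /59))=-91037 /15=-6069.13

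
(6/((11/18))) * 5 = 540/11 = 49.09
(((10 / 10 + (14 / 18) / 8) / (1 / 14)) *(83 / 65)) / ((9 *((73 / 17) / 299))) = 17946509 / 118260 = 151.75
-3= -3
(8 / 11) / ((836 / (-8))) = -16 / 2299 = -0.01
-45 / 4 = -11.25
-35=-35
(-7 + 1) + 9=3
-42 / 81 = -14 / 27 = -0.52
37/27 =1.37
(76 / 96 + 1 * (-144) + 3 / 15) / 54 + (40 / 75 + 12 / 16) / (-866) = -7434871 / 2805840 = -2.65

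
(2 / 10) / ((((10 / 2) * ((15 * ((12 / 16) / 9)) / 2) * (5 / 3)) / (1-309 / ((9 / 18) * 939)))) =2568 / 195625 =0.01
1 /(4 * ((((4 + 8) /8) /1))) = 1 /6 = 0.17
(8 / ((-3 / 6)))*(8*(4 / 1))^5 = -536870912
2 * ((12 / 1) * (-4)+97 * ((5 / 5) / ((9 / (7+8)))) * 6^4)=418944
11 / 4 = 2.75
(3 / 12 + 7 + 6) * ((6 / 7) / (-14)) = -159 / 196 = -0.81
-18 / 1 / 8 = -9 / 4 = -2.25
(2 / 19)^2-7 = -2523 / 361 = -6.99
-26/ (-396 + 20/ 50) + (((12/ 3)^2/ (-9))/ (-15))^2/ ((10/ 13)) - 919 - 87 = -90655791929/ 90122625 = -1005.92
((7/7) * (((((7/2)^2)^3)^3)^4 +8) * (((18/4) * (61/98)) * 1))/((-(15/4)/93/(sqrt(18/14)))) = -359016305982357579816681777207585190583752297021286638601012086833 * sqrt(7)/8098858518121441541488640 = -117284165431588987171841500000000000000000.00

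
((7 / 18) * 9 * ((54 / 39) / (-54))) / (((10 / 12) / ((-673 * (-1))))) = -72.48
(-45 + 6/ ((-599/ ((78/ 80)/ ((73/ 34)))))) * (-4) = 39358278/ 218635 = 180.02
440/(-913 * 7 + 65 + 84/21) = -220/3161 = -0.07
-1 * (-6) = 6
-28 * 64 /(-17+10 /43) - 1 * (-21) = 13171 /103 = 127.87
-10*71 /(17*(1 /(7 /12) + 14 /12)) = -29820 /2057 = -14.50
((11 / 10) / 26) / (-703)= -11 / 182780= -0.00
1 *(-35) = -35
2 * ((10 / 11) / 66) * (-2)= -20 / 363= -0.06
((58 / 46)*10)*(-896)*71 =-18448640 / 23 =-802114.78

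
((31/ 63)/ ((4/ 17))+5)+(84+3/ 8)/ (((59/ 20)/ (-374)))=-158938067/ 14868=-10689.94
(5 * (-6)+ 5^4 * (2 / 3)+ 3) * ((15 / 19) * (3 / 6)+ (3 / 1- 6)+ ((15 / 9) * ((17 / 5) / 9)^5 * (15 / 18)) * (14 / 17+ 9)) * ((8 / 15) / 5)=-29512902451592 / 283988784375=-103.92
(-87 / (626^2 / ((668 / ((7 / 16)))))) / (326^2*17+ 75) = -232464 / 1239050093561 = -0.00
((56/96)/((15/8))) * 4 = 56/45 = 1.24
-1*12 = -12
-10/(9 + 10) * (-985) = 9850/19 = 518.42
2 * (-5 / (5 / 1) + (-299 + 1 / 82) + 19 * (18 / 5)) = -94951 / 205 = -463.18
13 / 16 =0.81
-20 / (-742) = 10 / 371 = 0.03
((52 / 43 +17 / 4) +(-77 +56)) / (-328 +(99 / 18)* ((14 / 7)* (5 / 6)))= 8019 / 164518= 0.05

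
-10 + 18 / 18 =-9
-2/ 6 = -0.33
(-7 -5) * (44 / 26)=-264 / 13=-20.31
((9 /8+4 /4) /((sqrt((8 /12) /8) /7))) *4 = 119 *sqrt(3) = 206.11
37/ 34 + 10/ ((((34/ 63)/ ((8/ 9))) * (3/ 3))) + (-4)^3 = -1579/ 34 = -46.44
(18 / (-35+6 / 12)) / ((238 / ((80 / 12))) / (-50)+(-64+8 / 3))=0.01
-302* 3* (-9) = 8154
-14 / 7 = -2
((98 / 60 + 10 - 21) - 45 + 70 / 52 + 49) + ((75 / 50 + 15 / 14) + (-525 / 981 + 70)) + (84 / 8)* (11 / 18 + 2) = 56795647 / 595140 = 95.43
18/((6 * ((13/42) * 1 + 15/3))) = 126/223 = 0.57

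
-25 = -25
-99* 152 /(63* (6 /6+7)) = -209 /7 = -29.86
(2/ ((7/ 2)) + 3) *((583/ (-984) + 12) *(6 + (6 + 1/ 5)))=3423625/ 6888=497.04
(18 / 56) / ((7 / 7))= 9 / 28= 0.32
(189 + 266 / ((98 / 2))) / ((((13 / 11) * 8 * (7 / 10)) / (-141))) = -10554555 / 2548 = -4142.29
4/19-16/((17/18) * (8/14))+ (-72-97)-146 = -111253/323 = -344.44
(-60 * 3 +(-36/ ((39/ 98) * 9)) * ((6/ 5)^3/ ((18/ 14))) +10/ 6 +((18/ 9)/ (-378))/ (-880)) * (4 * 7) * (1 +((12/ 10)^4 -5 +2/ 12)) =68430580778797/ 7239375000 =9452.55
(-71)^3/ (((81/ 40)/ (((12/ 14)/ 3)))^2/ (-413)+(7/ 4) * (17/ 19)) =-2567796678400/ 10360987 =-247833.21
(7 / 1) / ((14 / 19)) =19 / 2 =9.50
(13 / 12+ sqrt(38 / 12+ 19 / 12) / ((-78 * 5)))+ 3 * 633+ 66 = 23593 / 12 - sqrt(19) / 780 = 1966.08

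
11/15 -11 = -154/15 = -10.27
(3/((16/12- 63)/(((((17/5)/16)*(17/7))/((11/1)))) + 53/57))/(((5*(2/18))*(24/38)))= -938961/144247220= -0.01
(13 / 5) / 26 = 1 / 10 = 0.10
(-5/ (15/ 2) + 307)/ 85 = 919/ 255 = 3.60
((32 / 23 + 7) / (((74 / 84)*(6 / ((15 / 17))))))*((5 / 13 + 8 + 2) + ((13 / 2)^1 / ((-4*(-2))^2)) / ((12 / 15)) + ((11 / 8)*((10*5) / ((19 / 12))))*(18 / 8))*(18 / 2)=2495853915975 / 1829554688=1364.19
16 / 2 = 8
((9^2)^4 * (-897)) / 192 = -12870969579 / 64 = -201108899.67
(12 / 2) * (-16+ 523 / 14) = 897 / 7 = 128.14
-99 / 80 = -1.24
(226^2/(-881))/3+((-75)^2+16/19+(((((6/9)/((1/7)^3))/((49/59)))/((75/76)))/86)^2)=8801144297269391/1566864556875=5617.04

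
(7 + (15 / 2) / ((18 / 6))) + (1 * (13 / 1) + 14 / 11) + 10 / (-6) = 1459 / 66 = 22.11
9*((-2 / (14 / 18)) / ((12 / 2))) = -27 / 7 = -3.86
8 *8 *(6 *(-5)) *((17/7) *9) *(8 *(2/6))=-783360/7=-111908.57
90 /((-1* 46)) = -45 /23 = -1.96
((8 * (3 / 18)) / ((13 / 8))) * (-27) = -288 / 13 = -22.15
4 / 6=2 / 3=0.67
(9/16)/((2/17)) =153/32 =4.78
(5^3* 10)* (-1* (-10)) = 12500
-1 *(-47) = 47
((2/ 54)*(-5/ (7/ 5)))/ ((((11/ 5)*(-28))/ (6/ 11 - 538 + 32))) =-1.09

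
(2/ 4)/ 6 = 1/ 12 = 0.08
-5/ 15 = -1/ 3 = -0.33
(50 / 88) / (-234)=-25 / 10296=-0.00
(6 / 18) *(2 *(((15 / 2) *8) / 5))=8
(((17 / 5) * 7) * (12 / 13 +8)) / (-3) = -13804 / 195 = -70.79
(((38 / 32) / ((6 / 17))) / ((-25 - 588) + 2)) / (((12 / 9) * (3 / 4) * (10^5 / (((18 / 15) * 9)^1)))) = -2907 / 4888000000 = -0.00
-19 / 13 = -1.46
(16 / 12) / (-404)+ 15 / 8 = 4537 / 2424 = 1.87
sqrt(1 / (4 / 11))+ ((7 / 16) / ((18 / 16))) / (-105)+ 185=sqrt(11) / 2+ 49949 / 270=186.65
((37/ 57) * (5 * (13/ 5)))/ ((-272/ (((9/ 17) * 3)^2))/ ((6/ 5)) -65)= -0.05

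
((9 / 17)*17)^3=729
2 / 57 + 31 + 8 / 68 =30187 / 969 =31.15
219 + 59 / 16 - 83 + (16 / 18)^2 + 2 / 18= 182203 / 1296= 140.59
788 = 788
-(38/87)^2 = -1444/7569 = -0.19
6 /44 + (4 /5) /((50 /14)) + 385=1059741 /2750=385.36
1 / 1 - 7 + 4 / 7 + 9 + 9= 88 / 7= 12.57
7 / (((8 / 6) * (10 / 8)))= 21 / 5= 4.20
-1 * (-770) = 770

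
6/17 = 0.35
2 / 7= 0.29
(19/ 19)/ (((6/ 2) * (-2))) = -1/ 6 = -0.17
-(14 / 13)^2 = -196 / 169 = -1.16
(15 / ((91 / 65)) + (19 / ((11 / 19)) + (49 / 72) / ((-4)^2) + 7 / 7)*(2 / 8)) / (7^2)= 6805181 / 17385984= 0.39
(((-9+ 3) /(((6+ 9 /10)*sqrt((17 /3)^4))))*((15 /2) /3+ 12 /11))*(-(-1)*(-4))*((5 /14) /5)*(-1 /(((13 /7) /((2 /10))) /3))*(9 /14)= -38394 /6653647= -0.01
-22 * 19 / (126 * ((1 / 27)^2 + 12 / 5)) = -84645 / 61271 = -1.38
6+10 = 16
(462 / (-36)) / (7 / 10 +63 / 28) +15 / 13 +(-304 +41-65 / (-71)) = -265.28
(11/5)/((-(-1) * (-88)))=-1/40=-0.02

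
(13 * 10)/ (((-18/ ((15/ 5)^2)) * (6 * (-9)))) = 65/ 54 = 1.20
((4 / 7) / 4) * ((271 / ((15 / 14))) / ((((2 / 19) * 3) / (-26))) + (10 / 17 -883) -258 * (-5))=-2916.75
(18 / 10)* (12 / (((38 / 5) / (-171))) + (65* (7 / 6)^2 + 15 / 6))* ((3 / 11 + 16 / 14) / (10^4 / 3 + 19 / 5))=-2107515 / 15417556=-0.14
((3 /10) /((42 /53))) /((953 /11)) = 583 /133420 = 0.00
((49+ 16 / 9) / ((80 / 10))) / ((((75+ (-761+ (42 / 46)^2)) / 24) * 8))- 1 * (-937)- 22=7959226127 / 8698872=914.97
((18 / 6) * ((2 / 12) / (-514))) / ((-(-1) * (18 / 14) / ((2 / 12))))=-7 / 55512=-0.00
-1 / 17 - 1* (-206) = 3501 / 17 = 205.94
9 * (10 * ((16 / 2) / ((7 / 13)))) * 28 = 37440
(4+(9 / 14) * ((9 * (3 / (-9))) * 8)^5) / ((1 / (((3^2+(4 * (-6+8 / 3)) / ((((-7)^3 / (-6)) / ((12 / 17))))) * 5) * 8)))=-73840698952800 / 40817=-1809067274.73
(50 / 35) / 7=10 / 49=0.20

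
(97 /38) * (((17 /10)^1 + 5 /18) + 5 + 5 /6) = 3589 /180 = 19.94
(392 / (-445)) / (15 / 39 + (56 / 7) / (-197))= -1003912 / 392045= -2.56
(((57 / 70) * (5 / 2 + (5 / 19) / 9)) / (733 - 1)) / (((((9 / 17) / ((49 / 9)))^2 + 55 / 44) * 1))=17148971 / 7676533044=0.00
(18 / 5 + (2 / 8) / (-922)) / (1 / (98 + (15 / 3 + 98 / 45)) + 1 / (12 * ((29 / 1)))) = 27332947209 / 94011730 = 290.74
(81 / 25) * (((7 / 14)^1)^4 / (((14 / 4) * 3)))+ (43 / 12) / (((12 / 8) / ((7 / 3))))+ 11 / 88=108077 / 18900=5.72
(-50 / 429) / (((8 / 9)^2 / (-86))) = 29025 / 2288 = 12.69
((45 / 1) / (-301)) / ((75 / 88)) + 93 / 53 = 125973 / 79765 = 1.58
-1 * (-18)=18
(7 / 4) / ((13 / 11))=77 / 52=1.48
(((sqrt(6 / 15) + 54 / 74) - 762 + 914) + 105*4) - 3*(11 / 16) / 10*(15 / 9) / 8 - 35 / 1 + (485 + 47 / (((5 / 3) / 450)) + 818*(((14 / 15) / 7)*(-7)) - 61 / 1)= sqrt(10) / 5 + 1831158311 / 142080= 12888.85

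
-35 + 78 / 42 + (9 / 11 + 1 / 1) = -2412 / 77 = -31.32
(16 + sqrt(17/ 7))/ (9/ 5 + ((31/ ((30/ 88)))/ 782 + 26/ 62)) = 181815 * sqrt(119)/ 2972578 + 1454520/ 212327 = 7.52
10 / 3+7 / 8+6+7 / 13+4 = 4601 / 312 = 14.75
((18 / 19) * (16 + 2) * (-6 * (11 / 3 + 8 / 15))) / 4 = -10206 / 95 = -107.43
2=2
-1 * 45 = -45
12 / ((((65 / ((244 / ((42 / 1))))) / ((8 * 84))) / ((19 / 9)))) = 296704 / 195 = 1521.56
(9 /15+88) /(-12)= -443 /60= -7.38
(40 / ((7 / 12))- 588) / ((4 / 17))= -15453 / 7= -2207.57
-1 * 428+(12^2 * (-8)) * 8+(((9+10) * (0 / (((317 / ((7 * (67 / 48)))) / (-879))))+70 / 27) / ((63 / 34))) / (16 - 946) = -217944790 / 22599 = -9644.00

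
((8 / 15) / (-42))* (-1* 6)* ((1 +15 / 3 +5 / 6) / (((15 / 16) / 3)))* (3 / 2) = 1312 / 525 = 2.50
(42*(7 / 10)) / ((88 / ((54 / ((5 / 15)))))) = 11907 / 220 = 54.12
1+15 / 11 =26 / 11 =2.36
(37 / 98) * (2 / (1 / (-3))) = -111 / 49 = -2.27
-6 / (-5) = 6 / 5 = 1.20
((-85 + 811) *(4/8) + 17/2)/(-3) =-743/6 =-123.83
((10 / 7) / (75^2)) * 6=0.00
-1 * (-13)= 13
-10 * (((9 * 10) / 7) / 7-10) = 4000 / 49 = 81.63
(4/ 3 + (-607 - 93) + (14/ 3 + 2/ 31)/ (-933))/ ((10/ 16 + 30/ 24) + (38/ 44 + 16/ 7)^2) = -2875472412736/ 48537277065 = -59.24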